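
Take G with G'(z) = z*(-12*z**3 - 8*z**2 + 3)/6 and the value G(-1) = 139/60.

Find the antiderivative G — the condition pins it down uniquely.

G(z) = -2*z**5/5 - z**4/3 + z**2/4 + 2

A first test for any G(z): its z-derivative must equal the given G'(z).
A general antiderivative is -2*z**5/5 - z**4/3 + z**2/4 + C.
The condition gives C = 139/60 - (19/60) = 2.
So G(z) = -2*z**5/5 - z**4/3 + z**2/4 + 2.
Check: d/dz[-2*z**5/5 - z**4/3 + z**2/4 + 2] = -2*z**4 - 4*z**3/3 + z/2, which equals G'(z).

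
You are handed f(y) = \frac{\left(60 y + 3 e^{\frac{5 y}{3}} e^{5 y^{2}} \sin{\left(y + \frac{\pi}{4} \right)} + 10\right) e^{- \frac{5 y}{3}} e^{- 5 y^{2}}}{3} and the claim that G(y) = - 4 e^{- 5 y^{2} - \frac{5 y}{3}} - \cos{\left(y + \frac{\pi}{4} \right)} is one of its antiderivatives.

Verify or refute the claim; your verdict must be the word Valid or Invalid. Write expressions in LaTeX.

d/dy[G] = \frac{\left(120 y + 3 e^{\frac{5 y}{3}} e^{5 y^{2}} \sin{\left(y + \frac{\pi}{4} \right)} + 20\right) e^{- \frac{5 y}{3}} e^{- 5 y^{2}}}{3}
d/dy[G] - f(y) = \frac{\left(60 y + 10\right) e^{- \frac{5 y}{3}} e^{- 5 y^{2}}}{3} != 0.

Invalid: d/dy[G] - f = \frac{\left(60 y + 10\right) e^{- \frac{5 y}{3}} e^{- 5 y^{2}}}{3}, which is not 0.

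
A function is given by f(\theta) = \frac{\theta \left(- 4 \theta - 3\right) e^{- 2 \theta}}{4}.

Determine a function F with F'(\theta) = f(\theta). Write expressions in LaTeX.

An antiderivative is F(\theta) = \frac{\left(8 \theta^{2} + 14 \theta + 7\right) e^{- 2 \theta}}{16}.

Recognize the product-rule pattern: f = u'v + uv' with u = \frac{\theta^{2}}{2} + \frac{7 \theta}{8} + \frac{7}{16}, v = e^{- 2 \theta}, so integration by parts undoes it.
Check: d/d\theta[\frac{\left(8 \theta^{2} + 14 \theta + 7\right) e^{- 2 \theta}}{16}] = \frac{\left(- 4 \theta^{2} - 3 \theta\right) e^{- 2 \theta}}{4}, which equals f(\theta).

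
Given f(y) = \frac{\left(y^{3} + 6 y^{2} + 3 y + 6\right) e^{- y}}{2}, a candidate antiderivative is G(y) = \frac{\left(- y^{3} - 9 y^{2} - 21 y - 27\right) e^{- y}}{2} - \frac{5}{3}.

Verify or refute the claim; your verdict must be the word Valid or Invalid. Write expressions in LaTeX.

d/dy[G] = \frac{\left(y^{3} + 6 y^{2} + 3 y + 6\right) e^{- y}}{2}
This equals f(y) exactly, so the claim holds.

Valid. The derivative of G reproduces f.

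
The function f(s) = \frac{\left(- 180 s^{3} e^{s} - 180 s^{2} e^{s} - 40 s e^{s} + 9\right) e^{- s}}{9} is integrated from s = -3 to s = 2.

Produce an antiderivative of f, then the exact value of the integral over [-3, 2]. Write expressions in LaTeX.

For F(s) to be correct the identity F'(s) - f(s) = 0 must hold.
F(s) = - 5 s^{4} - \frac{20 s^{3}}{3} - \frac{20 s^{2}}{9} - e^{- s} is an antiderivative of f.
Check: d/ds[- 5 s^{4} - \frac{20 s^{3}}{3} - \frac{20 s^{2}}{9} - e^{- s}] = \frac{\left(- 180 s^{3} e^{s} - 180 s^{2} e^{s} - 40 s e^{s} + 9\right) e^{- s}}{9} = f(s).
F(2) = - \frac{1280}{9} - e^{-2}; F(-3) = -245 - e^{3}.
Integral = F(2) - F(-3) = - \frac{1}{e^{2}} + e^{3} + \frac{925}{9}.

Antiderivative: F(s) = - 5 s^{4} - \frac{20 s^{3}}{3} - \frac{20 s^{2}}{9} - e^{- s}; value = - \frac{1}{e^{2}} + e^{3} + \frac{925}{9}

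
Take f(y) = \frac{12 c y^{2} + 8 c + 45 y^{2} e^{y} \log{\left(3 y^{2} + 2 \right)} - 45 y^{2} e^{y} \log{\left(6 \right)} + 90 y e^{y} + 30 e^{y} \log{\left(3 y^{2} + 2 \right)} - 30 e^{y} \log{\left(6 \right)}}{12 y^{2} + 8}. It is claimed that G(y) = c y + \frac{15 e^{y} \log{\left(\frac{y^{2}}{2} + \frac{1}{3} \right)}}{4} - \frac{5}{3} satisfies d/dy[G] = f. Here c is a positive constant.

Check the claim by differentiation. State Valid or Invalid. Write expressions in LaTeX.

Valid - differentiating G returns exactly f.

d/dy[G] = \frac{12 c y^{2} + 8 c + 45 y^{2} e^{y} \log{\left(3 y^{2} + 2 \right)} - 45 y^{2} e^{y} \log{\left(6 \right)} + 90 y e^{y} + 30 e^{y} \log{\left(3 y^{2} + 2 \right)} - 30 e^{y} \log{\left(6 \right)}}{12 y^{2} + 8}
This equals f(y) exactly, so the claim holds.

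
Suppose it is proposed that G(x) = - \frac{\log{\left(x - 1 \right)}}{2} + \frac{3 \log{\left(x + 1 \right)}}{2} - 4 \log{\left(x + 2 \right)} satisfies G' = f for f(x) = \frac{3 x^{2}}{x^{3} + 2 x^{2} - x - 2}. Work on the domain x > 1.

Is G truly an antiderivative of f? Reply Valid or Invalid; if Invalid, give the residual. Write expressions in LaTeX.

d/dx[G] = - \frac{3 x^{2}}{x^{3} + 2 x^{2} - x - 2}
d/dx[G] - f(x) = - \frac{6 x^{2}}{x^{3} + 2 x^{2} - x - 2} != 0.

Invalid: d/dx[G] - f = - \frac{6 x^{2}}{x^{3} + 2 x^{2} - x - 2}, which is not 0.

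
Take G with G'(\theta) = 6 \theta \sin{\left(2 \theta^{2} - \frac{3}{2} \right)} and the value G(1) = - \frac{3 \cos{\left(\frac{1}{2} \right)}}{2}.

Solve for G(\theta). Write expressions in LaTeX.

G(\theta) = - \frac{3 \cos{\left(2 \theta^{2} - \frac{3}{2} \right)}}{2}

The substitution u = 2 \theta^{2} - \frac{3}{2} works: G'(\theta) is exactly (dG/du)*(du/d\theta) for that inner function.
A general antiderivative is - \frac{3 \cos{\left(2 \theta^{2} - \frac{3}{2} \right)}}{2} + C.
The condition gives C = - \frac{3 \cos{\left(\frac{1}{2} \right)}}{2} - (- \frac{3 \cos{\left(\frac{1}{2} \right)}}{2}) = 0.
So G(\theta) = - \frac{3 \cos{\left(2 \theta^{2} - \frac{3}{2} \right)}}{2}.
Check: d/d\theta[- \frac{3 \cos{\left(2 \theta^{2} - \frac{3}{2} \right)}}{2}] = 6 \theta \sin{\left(2 \theta^{2} - \frac{3}{2} \right)} = G'(\theta).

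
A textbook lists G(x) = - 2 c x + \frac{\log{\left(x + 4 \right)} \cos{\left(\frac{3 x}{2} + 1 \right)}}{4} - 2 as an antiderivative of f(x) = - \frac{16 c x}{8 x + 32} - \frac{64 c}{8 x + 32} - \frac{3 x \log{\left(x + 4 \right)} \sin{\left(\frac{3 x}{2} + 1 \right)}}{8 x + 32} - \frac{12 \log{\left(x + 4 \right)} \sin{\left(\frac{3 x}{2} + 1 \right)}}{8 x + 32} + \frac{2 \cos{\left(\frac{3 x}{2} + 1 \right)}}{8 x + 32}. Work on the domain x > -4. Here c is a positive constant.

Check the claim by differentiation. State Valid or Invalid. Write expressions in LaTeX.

Valid: G'(x) = f(x).

d/dx[G] = \frac{- 16 c x - 64 c - 3 x \log{\left(x + 4 \right)} \sin{\left(\frac{3 x}{2} + 1 \right)} - 12 \log{\left(x + 4 \right)} \sin{\left(\frac{3 x}{2} + 1 \right)} + 2 \cos{\left(\frac{3 x}{2} + 1 \right)}}{8 x + 32}
This equals f(x) exactly, so the claim holds.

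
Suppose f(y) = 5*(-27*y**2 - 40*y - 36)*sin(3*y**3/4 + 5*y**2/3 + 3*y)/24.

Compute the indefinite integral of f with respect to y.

F(y) = 5*cos(3*y**3/4 + 5*y**2/3 + 3*y)/2 + C

f matches the chain-rule pattern g'(h)*h' with inner function h(y) = 3*y**3/4 + 5*y**2/3 + 3*y; substituting u = h(y) collapses the integral.
Check: d/dy[5*cos(3*y**3/4 + 5*y**2/3 + 3*y)/2] = -45*y**2*sin(3*y**3/4 + 5*y**2/3 + 3*y)/8 - 25*y*sin(3*y**3/4 + 5*y**2/3 + 3*y)/3 - 15*sin(3*y**3/4 + 5*y**2/3 + 3*y)/2, which equals f(y).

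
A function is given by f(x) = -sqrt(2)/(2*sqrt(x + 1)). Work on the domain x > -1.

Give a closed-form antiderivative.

A candidate is checked by its d/dx: the result must match f(x).
Check: d/dx[-sqrt(2)*sqrt(x + 1)] = -sqrt(2)/(2*sqrt(x + 1)) = f(x).

An antiderivative is F(x) = -sqrt(2)*sqrt(x + 1).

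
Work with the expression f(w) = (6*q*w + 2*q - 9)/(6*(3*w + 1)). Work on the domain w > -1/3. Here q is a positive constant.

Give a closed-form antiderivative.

Recover f(w) by differentiating a candidate F(w); any mismatch rules it out.
Check: d/dw[(2*q*w - 3*log(3*w + 1))/6] = (6*q*w + 2*q - 9)/(18*w + 6), which equals f(w).

An antiderivative is F(w) = (2*q*w - 3*log(3*w + 1))/6.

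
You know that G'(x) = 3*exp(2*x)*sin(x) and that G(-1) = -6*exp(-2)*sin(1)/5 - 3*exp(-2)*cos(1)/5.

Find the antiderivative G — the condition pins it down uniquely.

A candidate passes only if d/dx[G] lands on the given G'(x) exactly.
A general antiderivative is 6*exp(2*x)*sin(x)/5 - 3*exp(2*x)*cos(x)/5 + C.
The condition gives C = -6*exp(-2)*sin(1)/5 - 3*exp(-2)*cos(1)/5 - (-6*exp(-2)*sin(1)/5 - 3*exp(-2)*cos(1)/5) = 0.
So G(x) = 6*exp(2*x)*sin(x)/5 - 3*exp(2*x)*cos(x)/5.
Check: d/dx[6*exp(2*x)*sin(x)/5 - 3*exp(2*x)*cos(x)/5] = 3*exp(2*x)*sin(x) = G'(x).

G(x) = 6*exp(2*x)*sin(x)/5 - 3*exp(2*x)*cos(x)/5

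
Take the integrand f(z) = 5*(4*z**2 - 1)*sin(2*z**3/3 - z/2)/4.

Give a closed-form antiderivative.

An antiderivative is F(z) = -5*cos(2*z**3/3 - z/2)/2.

The substitution u = 2*z**3/3 - z/2 works: f is exactly (dF/du)*(du/dz) for that inner function.
Check: d/dz[-5*cos(2*z**3/3 - z/2)/2] = 5*z**2*sin(2*z**3/3 - z/2) - 5*sin(2*z**3/3 - z/2)/4, which equals f(z).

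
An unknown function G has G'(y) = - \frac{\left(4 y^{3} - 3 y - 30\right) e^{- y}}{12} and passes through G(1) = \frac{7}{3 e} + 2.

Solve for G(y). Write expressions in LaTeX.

G'(y) has the shape u'v + uv' for u = \frac{y^{3}}{3} + y^{2} + \frac{7 y}{4} - \frac{3}{4} and v = e^{- y} — it is the derivative of the product u*v.
A general antiderivative is \frac{\left(4 y^{3} + 12 y^{2} + 21 y - 9\right) e^{- y}}{12} + C.
The condition gives C = \frac{7}{3 e} + 2 - (\frac{7}{3 e}) = 2.
So G(y) = \frac{\left(4 y^{3} + 12 y^{2} + 21 y + 24 e^{y} - 9\right) e^{- y}}{12}.
Check: d/dy[\frac{\left(4 y^{3} + 12 y^{2} + 21 y + 24 e^{y} - 9\right) e^{- y}}{12}] = \frac{\left(- 4 y^{3} + 3 y + 30\right) e^{- y}}{12}, which equals G'(y).

G(y) = \frac{\left(4 y^{3} + 12 y^{2} + 21 y + 24 e^{y} - 9\right) e^{- y}}{12}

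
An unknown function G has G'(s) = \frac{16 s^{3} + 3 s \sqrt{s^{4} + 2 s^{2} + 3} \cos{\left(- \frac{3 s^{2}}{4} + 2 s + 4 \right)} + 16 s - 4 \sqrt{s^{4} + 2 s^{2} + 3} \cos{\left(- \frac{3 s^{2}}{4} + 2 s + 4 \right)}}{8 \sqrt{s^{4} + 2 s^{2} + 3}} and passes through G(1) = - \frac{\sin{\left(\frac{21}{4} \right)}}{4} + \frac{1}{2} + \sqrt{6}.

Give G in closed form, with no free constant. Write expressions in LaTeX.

Whatever form G(s) takes, its d/ds must return the stated G'(s).
A general antiderivative is \sqrt{s^{4} + 2 s^{2} + 3} - \frac{\sin{\left(- \frac{3 s^{2}}{4} + 2 s + 4 \right)}}{4} + C.
The condition gives C = - \frac{\sin{\left(\frac{21}{4} \right)}}{4} + \frac{1}{2} + \sqrt{6} - (- \frac{\sin{\left(\frac{21}{4} \right)}}{4} + \sqrt{6}) = \frac{1}{2}.
So G(s) = \sqrt{s^{4} + 2 s^{2} + 3} - \frac{\sin{\left(- \frac{3 s^{2}}{4} + 2 s + 4 \right)}}{4} + \frac{1}{2}.
Check: d/ds[\sqrt{s^{4} + 2 s^{2} + 3} - \frac{\sin{\left(- \frac{3 s^{2}}{4} + 2 s + 4 \right)}}{4} + \frac{1}{2}] = \frac{16 s^{3} + 3 s \sqrt{s^{4} + 2 s^{2} + 3} \cos{\left(- \frac{3 s^{2}}{4} + 2 s + 4 \right)} + 16 s - 4 \sqrt{s^{4} + 2 s^{2} + 3} \cos{\left(- \frac{3 s^{2}}{4} + 2 s + 4 \right)}}{8 \sqrt{s^{4} + 2 s^{2} + 3}} = G'(s).

G(s) = \sqrt{s^{4} + 2 s^{2} + 3} - \frac{\sin{\left(- \frac{3 s^{2}}{4} + 2 s + 4 \right)}}{4} + \frac{1}{2}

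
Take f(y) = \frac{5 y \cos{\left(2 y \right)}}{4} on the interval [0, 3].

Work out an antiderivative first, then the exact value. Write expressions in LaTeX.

A first test for any F(y): its y-derivative must equal f(y) identically.
F(y) = \frac{5 y \sin{\left(2 y \right)}}{8} + \frac{5 \cos{\left(2 y \right)}}{16} is an antiderivative of f.
Check: d/dy[\frac{5 y \sin{\left(2 y \right)}}{8} + \frac{5 \cos{\left(2 y \right)}}{16}] = \frac{5 y \cos{\left(2 y \right)}}{4} = f(y).
F(3) = \frac{15 \sin{\left(6 \right)}}{8} + \frac{5 \cos{\left(6 \right)}}{16}; F(0) = \frac{5}{16}.
Integral = F(3) - F(0) = \frac{15 \sin{\left(6 \right)}}{8} - \frac{5}{16} + \frac{5 \cos{\left(6 \right)}}{16}.

Antiderivative: F(y) = \frac{5 y \sin{\left(2 y \right)}}{8} + \frac{5 \cos{\left(2 y \right)}}{16}; value = \frac{15 \sin{\left(6 \right)}}{8} - \frac{5}{16} + \frac{5 \cos{\left(6 \right)}}{16}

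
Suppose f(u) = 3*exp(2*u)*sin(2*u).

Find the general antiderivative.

Check any antiderivative F(u) by computing F'(u) and comparing it with f(u).
Check: d/du[3*exp(2*u)*sin(2*u)/4 - 3*exp(2*u)*cos(2*u)/4] = 3*exp(2*u)*sin(2*u) = f(u).

F(u) = 3*exp(2*u)*sin(2*u)/4 - 3*exp(2*u)*cos(2*u)/4 + C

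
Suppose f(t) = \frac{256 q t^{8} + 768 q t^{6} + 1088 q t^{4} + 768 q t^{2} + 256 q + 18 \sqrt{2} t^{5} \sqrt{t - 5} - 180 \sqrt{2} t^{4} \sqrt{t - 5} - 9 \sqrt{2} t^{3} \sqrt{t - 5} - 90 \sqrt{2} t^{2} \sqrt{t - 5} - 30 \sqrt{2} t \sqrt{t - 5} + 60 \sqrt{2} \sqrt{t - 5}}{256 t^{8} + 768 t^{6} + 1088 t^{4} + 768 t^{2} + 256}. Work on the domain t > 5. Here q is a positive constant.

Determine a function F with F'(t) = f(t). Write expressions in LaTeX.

An antiderivative is F(t) = q t - \frac{t^{2} \sqrt{\frac{t}{2} - \frac{5}{2}}}{\frac{32 t^{4}}{3} + 16 t^{2} + \frac{32}{3}} + \frac{5 t \sqrt{\frac{t}{2} - \frac{5}{2}}}{\frac{32 t^{4}}{3} + 16 t^{2} + \frac{32}{3}}.

Whatever form F(t) takes, F'(t) = f(t) is non-negotiable.
Check: d/dt[q t - \frac{t^{2} \sqrt{\frac{t}{2} - \frac{5}{2}}}{\frac{32 t^{4}}{3} + 16 t^{2} + \frac{32}{3}} + \frac{5 t \sqrt{\frac{t}{2} - \frac{5}{2}}}{\frac{32 t^{4}}{3} + 16 t^{2} + \frac{32}{3}}] = \frac{256 q t^{8} \sqrt{t - 5} + 768 q t^{6} \sqrt{t - 5} + 1088 q t^{4} \sqrt{t - 5} + 768 q t^{2} \sqrt{t - 5} + 256 q \sqrt{t - 5} + 18 \sqrt{2} t^{6} - 270 \sqrt{2} t^{5} + 891 \sqrt{2} t^{4} - 45 \sqrt{2} t^{3} + 420 \sqrt{2} t^{2} + 210 \sqrt{2} t - 300 \sqrt{2}}{256 t^{8} \sqrt{t - 5} + 768 t^{6} \sqrt{t - 5} + 1088 t^{4} \sqrt{t - 5} + 768 t^{2} \sqrt{t - 5} + 256 \sqrt{t - 5}}, which equals f(t).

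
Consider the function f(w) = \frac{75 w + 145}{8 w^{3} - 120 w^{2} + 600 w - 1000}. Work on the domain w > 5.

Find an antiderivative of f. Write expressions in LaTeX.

Recognize the product-rule pattern: f = u'v + uv' with u = - \frac{5}{4 \left(w - 5\right)^{2}}, v = \frac{w^{2}}{2} + \frac{5 w}{2} + 1, so integration by parts undoes it.
Check: d/dw[- \frac{5 \left(w^{2} + 5 w + 2\right)}{8 \left(w - 5\right)^{2}}] = \frac{75 w + 145}{8 w^{3} - 120 w^{2} + 600 w - 1000} = f(w).

An antiderivative is F(w) = - \frac{5 \left(w^{2} + 5 w + 2\right)}{8 \left(w - 5\right)^{2}}.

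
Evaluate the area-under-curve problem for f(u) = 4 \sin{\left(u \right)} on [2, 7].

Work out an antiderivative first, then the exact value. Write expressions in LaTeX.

Antiderivative: F(u) = - 4 \cos{\left(u \right)}; value = - 4 \cos{\left(7 \right)} + 4 \cos{\left(2 \right)}

An antiderivative F(u) passes only if d/du[F] lands on f(u) exactly.
F(u) = - 4 \cos{\left(u \right)} is an antiderivative of f.
Check: d/du[- 4 \cos{\left(u \right)}] = 4 \sin{\left(u \right)} = f(u).
F(7) = - 4 \cos{\left(7 \right)}; F(2) = - 4 \cos{\left(2 \right)}.
Integral = F(7) - F(2) = - 4 \cos{\left(7 \right)} + 4 \cos{\left(2 \right)}.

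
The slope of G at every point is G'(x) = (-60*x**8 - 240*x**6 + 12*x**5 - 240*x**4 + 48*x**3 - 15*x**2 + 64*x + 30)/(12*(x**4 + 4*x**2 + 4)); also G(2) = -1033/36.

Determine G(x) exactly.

A first test for any G(x): its x-derivative must equal the given G'(x).
A general antiderivative is -x**5 + x**2/2 + (5*x/4 - 2/3)/(x**2 + 2) + C.
The condition gives C = -1033/36 - (-1069/36) = 1.
So G(x) = -x**5 + x**2/2 + (5*x/4 - 2/3)/(x**2 + 2) + 1.
Check: d/dx[-x**5 + x**2/2 + (5*x/4 - 2/3)/(x**2 + 2) + 1] = (-60*x**8 - 240*x**6 + 12*x**5 - 240*x**4 + 48*x**3 - 15*x**2 + 64*x + 30)/(12*x**4 + 48*x**2 + 48), which equals G'(x).

G(x) = -x**5 + x**2/2 + (5*x/4 - 2/3)/(x**2 + 2) + 1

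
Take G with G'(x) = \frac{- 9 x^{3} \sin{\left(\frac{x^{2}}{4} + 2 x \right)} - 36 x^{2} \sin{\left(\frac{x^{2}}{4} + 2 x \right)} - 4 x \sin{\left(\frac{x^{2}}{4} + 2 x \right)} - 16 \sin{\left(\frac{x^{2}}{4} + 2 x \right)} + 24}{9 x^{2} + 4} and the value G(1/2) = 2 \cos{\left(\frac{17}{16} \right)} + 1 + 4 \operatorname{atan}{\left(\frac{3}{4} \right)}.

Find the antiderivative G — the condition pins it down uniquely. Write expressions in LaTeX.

Whatever form G(x) takes, its d/dx must return the stated G'(x).
A general antiderivative is 2 \cos{\left(\frac{x^{2}}{4} + 2 x \right)} + 4 \operatorname{atan}{\left(\frac{3 x}{2} \right)} + C.
The condition gives C = 2 \cos{\left(\frac{17}{16} \right)} + 1 + 4 \operatorname{atan}{\left(\frac{3}{4} \right)} - (2 \cos{\left(\frac{17}{16} \right)} + 4 \operatorname{atan}{\left(\frac{3}{4} \right)}) = 1.
So G(x) = 2 \cos{\left(\frac{x^{2}}{4} + 2 x \right)} + 4 \operatorname{atan}{\left(\frac{3 x}{2} \right)} + 1.
Check: d/dx[2 \cos{\left(\frac{x^{2}}{4} + 2 x \right)} + 4 \operatorname{atan}{\left(\frac{3 x}{2} \right)} + 1] = \frac{- 9 x^{3} \sin{\left(\frac{x^{2}}{4} + 2 x \right)} - 36 x^{2} \sin{\left(\frac{x^{2}}{4} + 2 x \right)} - 4 x \sin{\left(\frac{x^{2}}{4} + 2 x \right)} - 16 \sin{\left(\frac{x^{2}}{4} + 2 x \right)} + 24}{9 x^{2} + 4} = G'(x).

G(x) = 2 \cos{\left(\frac{x^{2}}{4} + 2 x \right)} + 4 \operatorname{atan}{\left(\frac{3 x}{2} \right)} + 1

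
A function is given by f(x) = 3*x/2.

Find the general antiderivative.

F(x) = 3*(x**2 + 4)/4 + C

An antiderivative F(x) passes only if d/dx[F] lands on f(x) exactly.
Check: d/dx[3*(x**2 + 4)/4] = 3*x/2 = f(x).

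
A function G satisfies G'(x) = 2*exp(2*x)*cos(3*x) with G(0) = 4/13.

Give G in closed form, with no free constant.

G(x) = 6*exp(2*x)*sin(3*x)/13 + 4*exp(2*x)*cos(3*x)/13

Whatever form G(x) takes, its d/dx must return the stated G'(x).
A general antiderivative is 6*exp(2*x)*sin(3*x)/13 + 4*exp(2*x)*cos(3*x)/13 + C.
The condition gives C = 4/13 - (4/13) = 0.
So G(x) = 6*exp(2*x)*sin(3*x)/13 + 4*exp(2*x)*cos(3*x)/13.
Check: d/dx[6*exp(2*x)*sin(3*x)/13 + 4*exp(2*x)*cos(3*x)/13] = 2*exp(2*x)*cos(3*x) = G'(x).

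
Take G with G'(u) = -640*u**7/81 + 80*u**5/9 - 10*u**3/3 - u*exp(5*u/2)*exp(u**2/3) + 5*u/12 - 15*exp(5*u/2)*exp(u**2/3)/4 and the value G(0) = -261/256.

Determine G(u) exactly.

G(u) = (-5*(8*u**2 - 3)**4 - 31104*exp(u**2/3 + 5*u/2) + 10368)/20736

The integrand splits into summands that can be handled one at a time.
A general antiderivative is -5*(2*u**2/3 - 1/4)**4 - 3*exp(u**2/3 + 5*u/2)/2 + C.
The condition gives C = -261/256 - (-389/256) = 1/2.
So G(u) = (-5*(8*u**2 - 3)**4 - 31104*exp(u**2/3 + 5*u/2) + 10368)/20736.
Check: d/du[(-5*(8*u**2 - 3)**4 - 31104*exp(u**2/3 + 5*u/2) + 10368)/20736] = -640*u**7/81 + 80*u**5/9 - 10*u**3/3 - u*exp(5*u/2)*exp(u**2/3) + 5*u/12 - 15*exp(5*u/2)*exp(u**2/3)/4 = G'(u).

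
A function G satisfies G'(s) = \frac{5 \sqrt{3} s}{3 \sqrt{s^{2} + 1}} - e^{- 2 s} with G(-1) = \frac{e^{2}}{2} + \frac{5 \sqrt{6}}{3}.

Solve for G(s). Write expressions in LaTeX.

The integrand splits into summands that can be handled one at a time.
A general antiderivative is \frac{5 \sqrt{3 s^{2} + 3}}{3} + \frac{e^{- 2 s}}{2} + C.
The condition gives C = \frac{e^{2}}{2} + \frac{5 \sqrt{6}}{3} - (\frac{e^{2}}{2} + \frac{5 \sqrt{6}}{3}) = 0.
So G(s) = \frac{5 \sqrt{3 s^{2} + 3}}{3} + \frac{e^{- 2 s}}{2}.
Check: d/ds[\frac{5 \sqrt{3 s^{2} + 3}}{3} + \frac{e^{- 2 s}}{2}] = \frac{\left(5 \sqrt{3} s e^{2 s} - 3 \sqrt{s^{2} + 1}\right) e^{- 2 s}}{3 \sqrt{s^{2} + 1}}, which equals G'(s).

G(s) = \frac{5 \sqrt{3 s^{2} + 3}}{3} + \frac{e^{- 2 s}}{2}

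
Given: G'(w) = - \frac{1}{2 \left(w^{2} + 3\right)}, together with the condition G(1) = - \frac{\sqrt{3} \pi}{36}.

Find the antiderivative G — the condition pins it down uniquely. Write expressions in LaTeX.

A candidate passes only if d/dw[G] lands on the given G'(w) exactly.
A general antiderivative is - \frac{\sqrt{3} \operatorname{atan}{\left(\frac{\sqrt{3} w}{3} \right)}}{6} + C.
The condition gives C = - \frac{\sqrt{3} \pi}{36} - (- \frac{\sqrt{3} \pi}{36}) = 0.
So G(w) = - \frac{\sqrt{3} \operatorname{atan}{\left(\frac{\sqrt{3} w}{3} \right)}}{6}.
Check: d/dw[- \frac{\sqrt{3} \operatorname{atan}{\left(\frac{\sqrt{3} w}{3} \right)}}{6}] = - \frac{1}{2 w^{2} + 6}, which equals G'(w).

G(w) = - \frac{\sqrt{3} \operatorname{atan}{\left(\frac{\sqrt{3} w}{3} \right)}}{6}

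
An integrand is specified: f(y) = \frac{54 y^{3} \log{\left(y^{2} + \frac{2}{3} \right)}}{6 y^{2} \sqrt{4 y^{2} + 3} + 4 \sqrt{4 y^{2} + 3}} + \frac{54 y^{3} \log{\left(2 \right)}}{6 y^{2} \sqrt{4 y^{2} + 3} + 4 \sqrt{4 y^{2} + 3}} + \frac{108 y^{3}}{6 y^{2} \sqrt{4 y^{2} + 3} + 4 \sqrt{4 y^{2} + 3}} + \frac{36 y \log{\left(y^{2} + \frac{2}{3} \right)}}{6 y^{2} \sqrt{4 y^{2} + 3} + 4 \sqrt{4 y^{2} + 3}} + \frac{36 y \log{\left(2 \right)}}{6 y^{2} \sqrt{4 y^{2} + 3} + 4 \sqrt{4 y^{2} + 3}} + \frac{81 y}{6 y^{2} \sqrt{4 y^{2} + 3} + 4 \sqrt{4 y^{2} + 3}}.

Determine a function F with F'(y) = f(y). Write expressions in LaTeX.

Recognize the product-rule pattern: f = u'v + uv' with u = \frac{9 \sqrt{4 y^{2} + 3}}{4}, v = \log{\left(2 y^{2} + \frac{4}{3} \right)}, so integration by parts undoes it.
Check: d/dy[\frac{9 \sqrt{4 y^{2} + 3} \log{\left(2 y^{2} + \frac{4}{3} \right)}}{4}] = \frac{54 y^{3} \log{\left(y^{2} + \frac{2}{3} \right)} + 54 y^{3} \log{\left(2 \right)} + 108 y^{3} + 36 y \log{\left(y^{2} + \frac{2}{3} \right)} + 36 y \log{\left(2 \right)} + 81 y}{6 y^{2} \sqrt{4 y^{2} + 3} + 4 \sqrt{4 y^{2} + 3}}, which equals f(y).

An antiderivative is F(y) = \frac{9 \sqrt{4 y^{2} + 3} \log{\left(2 y^{2} + \frac{4}{3} \right)}}{4}.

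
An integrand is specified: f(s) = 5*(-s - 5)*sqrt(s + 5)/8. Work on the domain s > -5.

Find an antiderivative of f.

An antiderivative is F(s) = -s**2*sqrt(s + 5)/4 - 5*s*sqrt(s + 5)/2 - 25*sqrt(s + 5)/4.

A first test for any F(s): its s-derivative must equal f(s) identically.
Check: d/ds[-s**2*sqrt(s + 5)/4 - 5*s*sqrt(s + 5)/2 - 25*sqrt(s + 5)/4] = (-5*s**2 - 50*s - 125)/(8*sqrt(s + 5)), which equals f(s).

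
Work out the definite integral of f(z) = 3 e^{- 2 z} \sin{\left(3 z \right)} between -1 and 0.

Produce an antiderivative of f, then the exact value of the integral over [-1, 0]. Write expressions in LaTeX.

Antiderivative: F(z) = \frac{3 \left(- 2 \sin{\left(3 z \right)} - 3 \cos{\left(3 z \right)}\right) e^{- 2 z}}{13}; value = \frac{9 e^{2} \cos{\left(3 \right)}}{13} - \frac{9}{13} - \frac{6 e^{2} \sin{\left(3 \right)}}{13}

For F(z) to be correct the identity F'(z) - f(z) = 0 must hold.
F(z) = \frac{3 \left(- 2 \sin{\left(3 z \right)} - 3 \cos{\left(3 z \right)}\right) e^{- 2 z}}{13} is an antiderivative of f.
Check: d/dz[\frac{3 \left(- 2 \sin{\left(3 z \right)} - 3 \cos{\left(3 z \right)}\right) e^{- 2 z}}{13}] = 3 e^{- 2 z} \sin{\left(3 z \right)} = f(z).
F(0) = - \frac{9}{13}; F(-1) = \frac{6 e^{2} \sin{\left(3 \right)}}{13} - \frac{9 e^{2} \cos{\left(3 \right)}}{13}.
Integral = F(0) - F(-1) = \frac{9 e^{2} \cos{\left(3 \right)}}{13} - \frac{9}{13} - \frac{6 e^{2} \sin{\left(3 \right)}}{13}.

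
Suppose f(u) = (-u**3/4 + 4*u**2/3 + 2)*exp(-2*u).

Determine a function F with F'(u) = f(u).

An antiderivative is F(u) = (12*u**3 - 46*u**2 - 46*u - 119)*exp(-2*u)/96.

f has the shape v'r + vr' for v = u**3/8 - 23*u**2/48 - 23*u/48 - 119/96 and r = exp(-2*u) — it is the derivative of the product v*r.
Check: d/du[(12*u**3 - 46*u**2 - 46*u - 119)*exp(-2*u)/96] = (-3*u**3 + 16*u**2 + 24)*exp(-2*u)/12, which equals f(u).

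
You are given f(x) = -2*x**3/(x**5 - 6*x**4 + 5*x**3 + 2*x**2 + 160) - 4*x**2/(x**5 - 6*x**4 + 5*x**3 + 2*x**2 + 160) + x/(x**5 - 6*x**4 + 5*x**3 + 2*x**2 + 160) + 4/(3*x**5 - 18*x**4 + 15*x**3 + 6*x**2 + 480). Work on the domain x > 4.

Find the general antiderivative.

The denominator factors as 3*(x - 4)**2*(x + 2)*(x**2 + 5); partial fractions split f into directly integrable pieces: (338*x + 449)/(1701*(x**2 + 5)) - 1/(486*(x + 2)) - 223/(1134*(x - 4)) - 40/(27*(x - 4)**2).
Check: d/dx[(-3345*x*log(x - 4) - 35*x*log(x + 2) + 1690*x*log(x**2 + 5) + 898*sqrt(5)*x*atan(sqrt(5)*x/5) + 13380*log(x - 4) + 140*log(x + 2) - 6760*log(x**2 + 5) - 3592*sqrt(5)*atan(sqrt(5)*x/5) + 25200)/(17010*x - 68040)] = (-6*x**3 - 12*x**2 + 3*x + 4)/(3*x**5 - 18*x**4 + 15*x**3 + 6*x**2 + 480), which equals f(x).

F(x) = (-3345*x*log(x - 4) - 35*x*log(x + 2) + 1690*x*log(x**2 + 5) + 898*sqrt(5)*x*atan(sqrt(5)*x/5) + 13380*log(x - 4) + 140*log(x + 2) - 6760*log(x**2 + 5) - 3592*sqrt(5)*atan(sqrt(5)*x/5) + 25200)/(17010*x - 68040) + C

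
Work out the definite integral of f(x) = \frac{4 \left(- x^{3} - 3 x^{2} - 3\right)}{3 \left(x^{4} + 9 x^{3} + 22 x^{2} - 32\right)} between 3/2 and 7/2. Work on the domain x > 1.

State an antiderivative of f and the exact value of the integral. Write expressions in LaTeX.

Antiderivative: F(x) = \frac{- 28 \left(x + 4\right) \log{\left(x - 1 \right)} + 175 \left(x + 4\right) \log{\left(x + 2 \right)} - 447 \left(x + 4\right) \log{\left(x + 4 \right)} - 390}{225 \left(x + 4\right)}; value = - \frac{149 \log{\left(\frac{15}{2} \right)}}{75} - \frac{7 \log{\left(\frac{7}{2} \right)}}{9} - \frac{28 \log{\left(\frac{5}{2} \right)}}{225} - \frac{28 \log{\left(2 \right)}}{225} + \frac{208}{2475} + \frac{622 \log{\left(\frac{11}{2} \right)}}{225}

Factor the denominator (3 \left(x - 1\right) \left(x + 2\right) \left(x + 4\right)^{2}) and decompose: f = - \frac{149}{75 \left(x + 4\right)} + \frac{26}{15 \left(x + 4\right)^{2}} + \frac{7}{9 \left(x + 2\right)} - \frac{28}{225 \left(x - 1\right)}; each piece integrates to a log, atan, or power term.
F(x) = \frac{- 28 \left(x + 4\right) \log{\left(x - 1 \right)} + 175 \left(x + 4\right) \log{\left(x + 2 \right)} - 447 \left(x + 4\right) \log{\left(x + 4 \right)} - 390}{225 \left(x + 4\right)} is an antiderivative of f.
Check: d/dx[\frac{- 28 \left(x + 4\right) \log{\left(x - 1 \right)} + 175 \left(x + 4\right) \log{\left(x + 2 \right)} - 447 \left(x + 4\right) \log{\left(x + 4 \right)} - 390}{225 \left(x + 4\right)}] = \frac{- 4 x^{3} - 12 x^{2} - 12}{3 x^{4} + 27 x^{3} + 66 x^{2} - 96}, which equals f(x).
F(7/2) = - \frac{149 \log{\left(\frac{15}{2} \right)}}{75} - \frac{52}{225} - \frac{28 \log{\left(\frac{5}{2} \right)}}{225} + \frac{7 \log{\left(\frac{11}{2} \right)}}{9}; F(3/2) = - \frac{149 \log{\left(\frac{11}{2} \right)}}{75} - \frac{52}{165} + \frac{28 \log{\left(2 \right)}}{225} + \frac{7 \log{\left(\frac{7}{2} \right)}}{9}.
Integral = F(7/2) - F(3/2) = - \frac{149 \log{\left(\frac{15}{2} \right)}}{75} - \frac{7 \log{\left(\frac{7}{2} \right)}}{9} - \frac{28 \log{\left(\frac{5}{2} \right)}}{225} - \frac{28 \log{\left(2 \right)}}{225} + \frac{208}{2475} + \frac{622 \log{\left(\frac{11}{2} \right)}}{225}.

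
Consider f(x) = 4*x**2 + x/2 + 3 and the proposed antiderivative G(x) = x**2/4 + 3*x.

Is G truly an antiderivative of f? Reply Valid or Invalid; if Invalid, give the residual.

d/dx[G] = x/2 + 3
d/dx[G] - f(x) = -4*x**2 != 0.

Invalid: d/dx[G] - f = -4*x**2, which is not 0.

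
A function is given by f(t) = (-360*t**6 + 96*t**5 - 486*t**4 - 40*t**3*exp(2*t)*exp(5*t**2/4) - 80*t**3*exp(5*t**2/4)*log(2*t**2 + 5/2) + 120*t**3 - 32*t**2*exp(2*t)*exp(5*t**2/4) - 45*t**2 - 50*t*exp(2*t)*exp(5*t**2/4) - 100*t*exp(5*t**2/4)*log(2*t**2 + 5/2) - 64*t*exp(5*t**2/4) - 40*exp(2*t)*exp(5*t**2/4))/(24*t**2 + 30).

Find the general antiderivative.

F(t) = -3*t**5 + t**4 - t**3/2 + 4*(-exp(2*t)/2 - log(2*t**2 + 5/2))*exp(5*t**2/4)/3 + C

Any candidate F(t) must reproduce f(t) exactly when differentiated.
Check: d/dt[-3*t**5 + t**4 - t**3/2 + 4*(-exp(2*t)/2 - log(2*t**2 + 5/2))*exp(5*t**2/4)/3] = (-360*t**6 + 96*t**5 - 486*t**4 - 40*t**3*exp(2*t)*exp(5*t**2/4) - 80*t**3*exp(5*t**2/4)*log(2*t**2 + 5/2) + 120*t**3 - 32*t**2*exp(2*t)*exp(5*t**2/4) - 45*t**2 - 50*t*exp(2*t)*exp(5*t**2/4) - 100*t*exp(5*t**2/4)*log(2*t**2 + 5/2) - 64*t*exp(5*t**2/4) - 40*exp(2*t)*exp(5*t**2/4))/(24*t**2 + 30) = f(t).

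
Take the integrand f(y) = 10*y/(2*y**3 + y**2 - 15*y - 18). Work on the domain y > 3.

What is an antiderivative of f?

The denominator factors as (y - 3)*(y + 2)*(2*y + 3); partial fractions split f into directly integrable pieces: 20/(3*(2*y + 3)) - 4/(y + 2) + 2/(3*(y - 3)).
Check: d/dy[2*(log(y - 3) + 5*log(y + 3/2) - 6*log(y + 2))/3] = 10*y/(2*y**3 + y**2 - 15*y - 18) = f(y).

An antiderivative is F(y) = 2*(log(y - 3) + 5*log(y + 3/2) - 6*log(y + 2))/3.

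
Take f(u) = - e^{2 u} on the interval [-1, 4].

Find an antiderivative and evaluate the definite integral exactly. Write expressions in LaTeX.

Antiderivative: F(u) = - \frac{e^{2 u}}{2}; value = - \frac{e^{8}}{2} + \frac{1}{2 e^{2}}

Check any antiderivative F(u) by computing F'(u) and comparing it with f(u).
F(u) = - \frac{e^{2 u}}{2} is an antiderivative of f.
Check: d/du[- \frac{e^{2 u}}{2}] = - e^{2 u} = f(u).
F(4) = - \frac{e^{8}}{2}; F(-1) = - \frac{1}{2 e^{2}}.
Integral = F(4) - F(-1) = - \frac{e^{8}}{2} + \frac{1}{2 e^{2}}.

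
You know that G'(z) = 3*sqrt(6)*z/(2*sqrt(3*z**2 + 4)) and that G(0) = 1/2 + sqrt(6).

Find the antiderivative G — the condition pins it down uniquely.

G(z) = 3*sqrt(z**2/2 + 2/3) + 1/2

The substitution u = z**2/2 + 2/3 works: G'(z) is exactly (dG/du)*(du/dz) for that inner function.
A general antiderivative is 3*sqrt(z**2/2 + 2/3) + C.
The condition gives C = 1/2 + sqrt(6) - (sqrt(6)) = 1/2.
So G(z) = 3*sqrt(z**2/2 + 2/3) + 1/2.
Check: d/dz[3*sqrt(z**2/2 + 2/3) + 1/2] = 3*sqrt(6)*z/(2*sqrt(3*z**2 + 4)) = G'(z).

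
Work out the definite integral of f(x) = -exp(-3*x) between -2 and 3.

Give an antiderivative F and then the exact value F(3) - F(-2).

Antiderivative: F(x) = exp(-3*x)/3; value = -exp(6)/3 + exp(-9)/3

Recover f(x) by differentiating a candidate F(x); any mismatch rules it out.
F(x) = exp(-3*x)/3 is an antiderivative of f.
Check: d/dx[exp(-3*x)/3] = -exp(-3*x) = f(x).
F(3) = exp(-9)/3; F(-2) = exp(6)/3.
Integral = F(3) - F(-2) = -exp(6)/3 + exp(-9)/3.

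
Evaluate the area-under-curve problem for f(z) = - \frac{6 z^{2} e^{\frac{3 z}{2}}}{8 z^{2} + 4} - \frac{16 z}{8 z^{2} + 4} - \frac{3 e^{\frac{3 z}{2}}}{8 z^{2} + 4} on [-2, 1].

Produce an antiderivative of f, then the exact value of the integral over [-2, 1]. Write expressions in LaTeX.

Integrate term by term and add the pieces.
F(z) = - \frac{e^{\frac{3 z}{2}}}{2} - \log{\left(z^{2} + \frac{1}{2} \right)} is an antiderivative of f.
Check: d/dz[- \frac{e^{\frac{3 z}{2}}}{2} - \log{\left(z^{2} + \frac{1}{2} \right)}] = \frac{- 6 z^{2} e^{\frac{3 z}{2}} - 16 z - 3 e^{\frac{3 z}{2}}}{8 z^{2} + 4}, which equals f(z).
F(1) = - \frac{e^{\frac{3}{2}}}{2} - \log{\left(\frac{3}{2} \right)}; F(-2) = - \log{\left(\frac{9}{2} \right)} - \frac{1}{2 e^{3}}.
Integral = F(1) - F(-2) = - \frac{e^{\frac{3}{2}}}{2} - \log{\left(\frac{3}{2} \right)} + \frac{1}{2 e^{3}} + \log{\left(\frac{9}{2} \right)}.

Antiderivative: F(z) = - \frac{e^{\frac{3 z}{2}}}{2} - \log{\left(z^{2} + \frac{1}{2} \right)}; value = - \frac{e^{\frac{3}{2}}}{2} - \log{\left(\frac{3}{2} \right)} + \frac{1}{2 e^{3}} + \log{\left(\frac{9}{2} \right)}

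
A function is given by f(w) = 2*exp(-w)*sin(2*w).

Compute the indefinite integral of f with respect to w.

Since d/dw undoes antidifferentiation here, F'(w) = f(w) is required of F(w).
Check: d/dw[2*(-sin(2*w) - 2*cos(2*w))*exp(-w)/5] = 2*exp(-w)*sin(2*w) = f(w).

F(w) = 2*(-sin(2*w) - 2*cos(2*w))*exp(-w)/5 + C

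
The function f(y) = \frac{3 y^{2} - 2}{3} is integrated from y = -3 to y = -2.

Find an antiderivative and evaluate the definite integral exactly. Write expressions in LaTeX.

A first test for any F(y): its y-derivative must equal f(y) identically.
F(y) = \frac{y \left(y^{2} - 2\right)}{3} is an antiderivative of f.
Check: d/dy[\frac{y \left(y^{2} - 2\right)}{3}] = y^{2} - \frac{2}{3}, which equals f(y).
F(-2) = - \frac{4}{3}; F(-3) = -7.
Integral = F(-2) - F(-3) = \frac{17}{3}.

Antiderivative: F(y) = \frac{y \left(y^{2} - 2\right)}{3}; value = \frac{17}{3}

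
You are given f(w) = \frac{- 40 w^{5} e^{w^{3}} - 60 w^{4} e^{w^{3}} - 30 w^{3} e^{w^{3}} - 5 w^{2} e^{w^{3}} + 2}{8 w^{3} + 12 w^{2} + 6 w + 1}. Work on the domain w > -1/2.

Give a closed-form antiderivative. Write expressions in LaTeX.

An antiderivative is F(w) = - \frac{40 w^{2} e^{w^{3}} + 40 w e^{w^{3}} + 10 e^{w^{3}} + 3}{6 \left(2 w + 1\right)^{2}}.

Recover f(w) by differentiating a candidate F(w); any mismatch rules it out.
Check: d/dw[- \frac{40 w^{2} e^{w^{3}} + 40 w e^{w^{3}} + 10 e^{w^{3}} + 3}{6 \left(2 w + 1\right)^{2}}] = \frac{- 40 w^{5} e^{w^{3}} - 60 w^{4} e^{w^{3}} - 30 w^{3} e^{w^{3}} - 5 w^{2} e^{w^{3}} + 2}{8 w^{3} + 12 w^{2} + 6 w + 1} = f(w).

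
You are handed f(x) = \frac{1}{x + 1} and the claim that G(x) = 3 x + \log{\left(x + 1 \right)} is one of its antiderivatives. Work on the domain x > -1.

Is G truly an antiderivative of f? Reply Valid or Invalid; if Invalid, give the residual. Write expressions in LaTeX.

Invalid: d/dx[G] - f = 3, which is not 0.

d/dx[G] = \frac{3 x + 4}{x + 1}
d/dx[G] - f(x) = 3 != 0.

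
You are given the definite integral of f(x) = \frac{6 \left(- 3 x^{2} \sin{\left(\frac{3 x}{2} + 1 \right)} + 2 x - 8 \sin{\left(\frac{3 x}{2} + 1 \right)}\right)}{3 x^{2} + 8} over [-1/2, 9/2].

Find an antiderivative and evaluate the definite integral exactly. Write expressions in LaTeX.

A first test for any F(x): its x-derivative must equal f(x) identically.
F(x) = 2 \log{\left(\frac{3 x^{2}}{2} + 4 \right)} + 4 \cos{\left(\frac{3 x}{2} + 1 \right)} is an antiderivative of f.
Check: d/dx[2 \log{\left(\frac{3 x^{2}}{2} + 4 \right)} + 4 \cos{\left(\frac{3 x}{2} + 1 \right)}] = \frac{- 18 x^{2} \sin{\left(\frac{3 x}{2} + 1 \right)} + 12 x - 48 \sin{\left(\frac{3 x}{2} + 1 \right)}}{3 x^{2} + 8}, which equals f(x).
F(9/2) = 4 \cos{\left(\frac{31}{4} \right)} + 2 \log{\left(\frac{275}{8} \right)}; F(-1/2) = 2 \log{\left(\frac{35}{8} \right)} + 4 \cos{\left(\frac{1}{4} \right)}.
Integral = F(9/2) - F(-1/2) = - 4 \cos{\left(\frac{1}{4} \right)} - 2 \log{\left(\frac{35}{8} \right)} + 4 \cos{\left(\frac{31}{4} \right)} + 2 \log{\left(\frac{275}{8} \right)}.

Antiderivative: F(x) = 2 \log{\left(\frac{3 x^{2}}{2} + 4 \right)} + 4 \cos{\left(\frac{3 x}{2} + 1 \right)}; value = - 4 \cos{\left(\frac{1}{4} \right)} - 2 \log{\left(\frac{35}{8} \right)} + 4 \cos{\left(\frac{31}{4} \right)} + 2 \log{\left(\frac{275}{8} \right)}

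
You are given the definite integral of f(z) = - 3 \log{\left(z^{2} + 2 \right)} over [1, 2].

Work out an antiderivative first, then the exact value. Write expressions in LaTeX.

Differentiate the proposed F(z) back; it has to land on f(z) exactly.
F(z) = - 3 z \log{\left(z^{2} + 2 \right)} + 6 z - 6 \sqrt{2} \operatorname{atan}{\left(\frac{\sqrt{2} z}{2} \right)} is an antiderivative of f.
Check: d/dz[- 3 z \log{\left(z^{2} + 2 \right)} + 6 z - 6 \sqrt{2} \operatorname{atan}{\left(\frac{\sqrt{2} z}{2} \right)}] = - 3 \log{\left(z^{2} + 2 \right)} = f(z).
F(2) = - 6 \log{\left(6 \right)} - 6 \sqrt{2} \operatorname{atan}{\left(\sqrt{2} \right)} + 12; F(1) = - 6 \sqrt{2} \operatorname{atan}{\left(\frac{\sqrt{2}}{2} \right)} - 3 \log{\left(3 \right)} + 6.
Integral = F(2) - F(1) = - 6 \log{\left(6 \right)} - 6 \sqrt{2} \operatorname{atan}{\left(\sqrt{2} \right)} + 3 \log{\left(3 \right)} + 6 \sqrt{2} \operatorname{atan}{\left(\frac{\sqrt{2}}{2} \right)} + 6.

Antiderivative: F(z) = - 3 z \log{\left(z^{2} + 2 \right)} + 6 z - 6 \sqrt{2} \operatorname{atan}{\left(\frac{\sqrt{2} z}{2} \right)}; value = - 6 \log{\left(6 \right)} - 6 \sqrt{2} \operatorname{atan}{\left(\sqrt{2} \right)} + 3 \log{\left(3 \right)} + 6 \sqrt{2} \operatorname{atan}{\left(\frac{\sqrt{2}}{2} \right)} + 6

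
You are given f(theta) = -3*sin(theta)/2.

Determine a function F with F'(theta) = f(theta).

An antiderivative is F(theta) = 3*cos(theta)/2.

Any candidate F(theta) must reproduce f(theta) exactly when differentiated.
Check: d/dtheta[3*cos(theta)/2] = -3*sin(theta)/2 = f(theta).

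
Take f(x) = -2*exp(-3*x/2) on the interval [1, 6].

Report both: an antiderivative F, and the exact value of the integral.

An antiderivative F(x) passes only if d/dx[F] lands on f(x) exactly.
F(x) = 4*exp(-3*x/2)/3 is an antiderivative of f.
Check: d/dx[4*exp(-3*x/2)/3] = -2*exp(-3*x/2) = f(x).
F(6) = 4*exp(-9)/3; F(1) = 4*exp(-3/2)/3.
Integral = F(6) - F(1) = -4*exp(-3/2)/3 + 4*exp(-9)/3.

Antiderivative: F(x) = 4*exp(-3*x/2)/3; value = -4*exp(-3/2)/3 + 4*exp(-9)/3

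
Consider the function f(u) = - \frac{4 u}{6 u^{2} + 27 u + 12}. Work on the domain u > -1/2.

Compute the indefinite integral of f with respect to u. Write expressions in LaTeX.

Factor the denominator (3 \left(u + 4\right) \left(2 u + 1\right)) and decompose: f = \frac{4}{21 \left(2 u + 1\right)} - \frac{16}{21 \left(u + 4\right)}; each piece integrates to a log, atan, or power term.
Check: d/du[\frac{2 \log{\left(u + \frac{1}{2} \right)}}{21} - \frac{16 \log{\left(u + 4 \right)}}{21}] = - \frac{4 u}{6 u^{2} + 27 u + 12} = f(u).

F(u) = \frac{2 \log{\left(u + \frac{1}{2} \right)}}{21} - \frac{16 \log{\left(u + 4 \right)}}{21} + C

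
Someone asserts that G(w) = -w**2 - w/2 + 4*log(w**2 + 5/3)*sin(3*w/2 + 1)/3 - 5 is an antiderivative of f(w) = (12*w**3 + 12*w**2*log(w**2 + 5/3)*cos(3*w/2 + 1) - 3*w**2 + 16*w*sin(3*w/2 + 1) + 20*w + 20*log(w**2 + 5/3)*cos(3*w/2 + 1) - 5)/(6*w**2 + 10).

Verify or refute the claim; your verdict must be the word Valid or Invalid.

Invalid: d/dw[G] - f = -4*w, which is not 0.

d/dw[G] = (-12*w**3 + 12*w**2*log(w**2 + 5/3)*cos(3*w/2 + 1) - 3*w**2 + 16*w*sin(3*w/2 + 1) - 20*w + 20*log(w**2 + 5/3)*cos(3*w/2 + 1) - 5)/(6*w**2 + 10)
d/dw[G] - f(w) = -4*w != 0.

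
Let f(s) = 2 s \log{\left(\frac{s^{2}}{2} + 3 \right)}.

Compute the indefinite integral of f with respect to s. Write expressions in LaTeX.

F(s) = s^{2} \log{\left(\frac{s^{2}}{2} + 3 \right)} - s^{2} + 6 \log{\left(s^{2} + 6 \right)} + C

Any candidate F(s) must reproduce f(s) exactly when differentiated.
Check: d/ds[s^{2} \log{\left(\frac{s^{2}}{2} + 3 \right)} - s^{2} + 6 \log{\left(s^{2} + 6 \right)}] = 2 s \log{\left(\frac{s^{2}}{2} + 3 \right)} = f(s).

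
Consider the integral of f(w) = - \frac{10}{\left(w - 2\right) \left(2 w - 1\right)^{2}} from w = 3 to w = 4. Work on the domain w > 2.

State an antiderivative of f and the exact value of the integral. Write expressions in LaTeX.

Factor the denominator (\left(w - 2\right) \left(2 w - 1\right)^{2}) and decompose: f = \frac{20}{9 \left(2 w - 1\right)} + \frac{20}{3 \left(2 w - 1\right)^{2}} - \frac{10}{9 \left(w - 2\right)}; each piece integrates to a log, atan, or power term.
F(w) = - \frac{10 \log{\left(w - 2 \right)}}{9} + \frac{10 \log{\left(w - \frac{1}{2} \right)}}{9} - \frac{10}{6 w - 3} is an antiderivative of f.
Check: d/dw[- \frac{10 \log{\left(w - 2 \right)}}{9} + \frac{10 \log{\left(w - \frac{1}{2} \right)}}{9} - \frac{10}{6 w - 3}] = - \frac{10}{4 w^{3} - 12 w^{2} + 9 w - 2}, which equals f(w).
F(4) = - \frac{10 \log{\left(2 \right)}}{9} - \frac{10}{21} + \frac{10 \log{\left(\frac{7}{2} \right)}}{9}; F(3) = - \frac{2}{3} + \frac{10 \log{\left(\frac{5}{2} \right)}}{9}.
Integral = F(4) - F(3) = - \frac{10 \log{\left(\frac{5}{2} \right)}}{9} - \frac{10 \log{\left(2 \right)}}{9} + \frac{4}{21} + \frac{10 \log{\left(\frac{7}{2} \right)}}{9}.

Antiderivative: F(w) = - \frac{10 \log{\left(w - 2 \right)}}{9} + \frac{10 \log{\left(w - \frac{1}{2} \right)}}{9} - \frac{10}{6 w - 3}; value = - \frac{10 \log{\left(\frac{5}{2} \right)}}{9} - \frac{10 \log{\left(2 \right)}}{9} + \frac{4}{21} + \frac{10 \log{\left(\frac{7}{2} \right)}}{9}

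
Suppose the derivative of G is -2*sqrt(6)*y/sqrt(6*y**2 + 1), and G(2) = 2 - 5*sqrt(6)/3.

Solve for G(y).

G(y) = sqrt(3)*(-sqrt(2)*sqrt(6*y**2 + 1) + 2*sqrt(3))/3

The substitution u = 4*y**2 + 2/3 works: G'(y) is exactly (dG/du)*(du/dy) for that inner function.
A general antiderivative is -sqrt(4*y**2 + 2/3) + C.
The condition gives C = 2 - 5*sqrt(6)/3 - (-5*sqrt(6)/3) = 2.
So G(y) = sqrt(3)*(-sqrt(2)*sqrt(6*y**2 + 1) + 2*sqrt(3))/3.
Check: d/dy[sqrt(3)*(-sqrt(2)*sqrt(6*y**2 + 1) + 2*sqrt(3))/3] = -2*sqrt(6)*y/sqrt(6*y**2 + 1) = G'(y).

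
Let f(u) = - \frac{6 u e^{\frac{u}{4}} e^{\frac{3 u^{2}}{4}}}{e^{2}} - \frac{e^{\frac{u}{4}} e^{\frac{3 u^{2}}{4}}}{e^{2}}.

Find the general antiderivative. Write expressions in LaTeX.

f matches the chain-rule pattern g'(h)*h' with inner function h(u) = \frac{3 u^{2}}{4} + \frac{u}{4} - 2; substituting w = h(u) collapses the integral.
Check: d/du[- \frac{4 e^{\frac{u}{4}} e^{\frac{3 u^{2}}{4}}}{e^{2}}] = \frac{- 6 u e^{\frac{u}{4}} e^{\frac{3 u^{2}}{4}} - e^{\frac{u}{4}} e^{\frac{3 u^{2}}{4}}}{e^{2}}, which equals f(u).

F(u) = - \frac{4 e^{\frac{u}{4}} e^{\frac{3 u^{2}}{4}}}{e^{2}} + C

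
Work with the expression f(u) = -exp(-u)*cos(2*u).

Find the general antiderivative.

A candidate is checked by its d/du: the result must match f(u).
Check: d/du[(-2*sin(2*u) + cos(2*u))*exp(-u)/5] = -exp(-u)*cos(2*u) = f(u).

F(u) = (-2*sin(2*u) + cos(2*u))*exp(-u)/5 + C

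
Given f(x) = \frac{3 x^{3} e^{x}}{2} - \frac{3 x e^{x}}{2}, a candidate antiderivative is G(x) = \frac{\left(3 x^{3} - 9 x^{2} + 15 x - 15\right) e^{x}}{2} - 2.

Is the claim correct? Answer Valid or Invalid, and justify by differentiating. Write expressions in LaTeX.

d/dx[G] = \frac{3 x^{3} e^{x}}{2} - \frac{3 x e^{x}}{2}
This equals f(x) exactly, so the claim holds.

Valid - differentiating G returns exactly f.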